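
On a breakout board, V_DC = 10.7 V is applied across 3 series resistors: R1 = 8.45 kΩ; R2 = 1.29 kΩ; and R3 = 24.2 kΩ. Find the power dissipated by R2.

P ≈ 0.128 mW

Series current I = V_DC/ΣR = 10.7/33.94 = 0.3153 mA.
P(R2) = I²·R2 = (0.3153)² × 1.29 = 0.1282 mW.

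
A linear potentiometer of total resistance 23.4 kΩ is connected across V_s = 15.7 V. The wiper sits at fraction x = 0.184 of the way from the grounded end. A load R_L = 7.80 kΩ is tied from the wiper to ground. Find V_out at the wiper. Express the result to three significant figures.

The pot divides into 19.09 kΩ above the wiper and 4.306 kΩ below.
R_L loads the lower segment: effective lower R = 2.774 kΩ.
V_out = 15.7 × 2.774/(19.09 + 2.774) = 1.992 V.

V_out ≈ 1.99 V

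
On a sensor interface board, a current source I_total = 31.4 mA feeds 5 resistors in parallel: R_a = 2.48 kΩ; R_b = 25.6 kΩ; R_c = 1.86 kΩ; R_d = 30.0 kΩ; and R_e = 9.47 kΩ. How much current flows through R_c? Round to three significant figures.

ΣG = 1/2.48 + 1/25.6 + 1/1.86 + 1/30.0 + 1/9.47 = 1.119.
R_c takes the fraction G_k/ΣG = 0.5376/1.119 = 0.4805, so I = 31.4 × 0.4805 = 15.09 mA.

I ≈ 15.1 mA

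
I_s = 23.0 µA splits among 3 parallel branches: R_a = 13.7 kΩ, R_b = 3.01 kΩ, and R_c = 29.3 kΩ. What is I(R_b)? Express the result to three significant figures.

Total conductance ΣG = 1/13.7 + 1/3.01 + 1/29.3 = 0.4393 (units of 1/kΩ).
By the current-divider rule, I = I_s · G_k/ΣG = 23.0 × 0.7562 = 17.39 µA.

I ≈ 17.4 µA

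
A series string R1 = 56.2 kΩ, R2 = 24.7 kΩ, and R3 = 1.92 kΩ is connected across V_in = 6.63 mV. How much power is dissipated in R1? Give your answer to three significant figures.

ΣR = 82.82 kΩ → I = 6.63/82.82 = 0.08005 µA.
P = I²R = 0.006409 × 56.2 = 0.3602 nW.

P ≈ 0.360 nW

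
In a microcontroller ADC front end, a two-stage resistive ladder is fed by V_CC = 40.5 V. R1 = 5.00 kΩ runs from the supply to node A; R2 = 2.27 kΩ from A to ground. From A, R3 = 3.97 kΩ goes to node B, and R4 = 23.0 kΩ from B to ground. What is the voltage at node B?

V_B ≈ 10.2 V

Node A sees R2 in parallel with the series input of stage 2, R3 + R4 = 26.97 kΩ.
R2 ‖ (R3+R4) = 2.094 kΩ.
First divider: V_A = V_CC · 2.094/(5.00 + 2.094) = 11.95 V.
Then the unloaded second divider: V_B = V_A × R4/(R3+R4) = 11.95 × 0.8528 = 10.19 V.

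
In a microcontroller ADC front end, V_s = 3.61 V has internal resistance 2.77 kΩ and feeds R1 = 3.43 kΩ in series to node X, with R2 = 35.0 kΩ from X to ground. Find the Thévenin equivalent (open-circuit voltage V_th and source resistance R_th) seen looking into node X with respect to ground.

V_th ≈ 3.07 V, R_th ≈ 5.27 kΩ

R1' = 2.77 + 3.43 = 6.200 kΩ (source resistance + R1).
V_th is the unloaded tap voltage: V_s · R2/(R1'+R2) = 3.61 × 0.8495 = 3.067 V.
With V_s suppressed (replaced by a short), R_th = R1' ‖ R2 = (6.200 × 35.0)/(6.200 + 35.0) = 5.267 kΩ.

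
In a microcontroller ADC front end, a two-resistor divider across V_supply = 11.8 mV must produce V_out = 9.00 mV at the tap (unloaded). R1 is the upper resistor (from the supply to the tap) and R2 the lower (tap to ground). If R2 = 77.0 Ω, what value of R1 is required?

R1 ≈ 24.0 Ω

The divider ratio is R2/(R1+R2) = 9.00/11.8 = 0.7627.
Rearranging, R1 = R2·(1−k)/k = 77.0 × 0.3111 = 23.96 Ω.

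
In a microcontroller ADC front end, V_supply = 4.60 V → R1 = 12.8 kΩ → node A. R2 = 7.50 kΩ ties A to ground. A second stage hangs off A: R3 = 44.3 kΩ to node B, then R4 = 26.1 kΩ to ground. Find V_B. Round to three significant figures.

Node A sees R2 in parallel with the series input of stage 2, R3 + R4 = 70.40 kΩ.
Effective lower resistance at A: R2 ‖ 70.40 = 6.778 kΩ.
So V_A = 4.60 × 0.3462 = 1.593 V.
Then the unloaded second divider: V_B = V_A × R4/(R3+R4) = 1.593 × 0.3707 = 0.5904 V.

V_B ≈ 0.590 V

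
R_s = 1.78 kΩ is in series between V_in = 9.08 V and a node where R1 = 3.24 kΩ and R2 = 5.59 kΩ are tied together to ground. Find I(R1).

I ≈ 1.50 mA

Combine the parallel branches: R_p = (1/3.24 + 1/5.59)⁻¹ = 2.051 kΩ.
V_A by voltage divider: V_A = 9.08 × 2.051/(1.78 + 2.051) = 4.861 V.
I(R1) = V_A / R1 = 4.861/3.24 = 1.500 mA.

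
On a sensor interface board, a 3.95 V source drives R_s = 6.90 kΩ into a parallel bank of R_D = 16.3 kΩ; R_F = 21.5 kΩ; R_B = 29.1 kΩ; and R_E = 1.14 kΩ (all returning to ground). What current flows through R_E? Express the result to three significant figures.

I ≈ 0.431 mA

Equivalent of the parallel group: R_p = 0.9810 kΩ.
V_A = 3.95 × 0.9810/7.881 = 0.4917 V.
I(R_E) = V_A / R_E = 0.4917/1.14 = 0.4313 mA.
(Equivalently: I_total = 0.5012 mA, then current-divider fraction G_k/ΣG = 0.8605.)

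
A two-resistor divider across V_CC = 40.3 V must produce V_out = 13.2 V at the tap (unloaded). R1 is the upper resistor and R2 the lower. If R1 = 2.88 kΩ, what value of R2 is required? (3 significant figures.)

R2 ≈ 1.40 kΩ

The divider ratio is R2/(R1+R2) = 13.2/40.3 = 0.3275.
So R2 = R1 · V_out/(V_CC − V_out) = 2.88 × 13.2/(40.3 − 13.2) = 2.88 × 0.4871 = 1.403 kΩ.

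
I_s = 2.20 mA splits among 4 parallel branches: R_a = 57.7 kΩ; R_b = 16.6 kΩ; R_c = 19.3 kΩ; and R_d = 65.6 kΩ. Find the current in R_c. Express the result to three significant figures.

ΣG = 1/57.7 + 1/16.6 + 1/19.3 + 1/65.6 = 0.1446.
Current divider: I(R_c) = I_s · G_k/ΣG = 2.20 × (0.05181/0.1446) = 2.20 × 0.3583 = 0.7882 mA.

I ≈ 0.788 mA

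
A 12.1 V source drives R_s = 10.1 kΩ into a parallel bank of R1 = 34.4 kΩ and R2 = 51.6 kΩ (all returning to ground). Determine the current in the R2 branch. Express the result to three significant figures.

Parallel bank: R_p = 1/(1/34.4 + 1/51.6) = 20.64 kΩ.
V_A by voltage divider: V_A = 12.1 × 20.64/(10.1 + 20.64) = 8.124 V.
Branch current I = V_A/R2 = 8.124/51.6 = 0.1574 mA.
(Check via current divider: I_total = 0.3936 mA; share G_k/ΣG = 0.4000 → same result.)

I ≈ 0.157 mA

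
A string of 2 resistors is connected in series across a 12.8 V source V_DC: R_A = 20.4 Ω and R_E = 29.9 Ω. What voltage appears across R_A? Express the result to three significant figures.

V ≈ 5.19 V

Total series resistance ΣR = 20.4 + 29.9 = 50.30 Ω.
By the voltage-divider rule, V = 12.8 × 20.40/50.30 = 5.191 V.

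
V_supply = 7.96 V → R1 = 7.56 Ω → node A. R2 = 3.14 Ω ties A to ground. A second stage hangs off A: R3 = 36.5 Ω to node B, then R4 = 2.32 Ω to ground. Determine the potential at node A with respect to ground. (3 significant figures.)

V_A ≈ 2.21 V

The second stage (R3 + R4 = 38.82 Ω) loads node A in parallel with R2.
R2 ‖ (R3+R4) = 2.905 Ω.
So V_A = 7.96 × 0.2776 = 2.210 V.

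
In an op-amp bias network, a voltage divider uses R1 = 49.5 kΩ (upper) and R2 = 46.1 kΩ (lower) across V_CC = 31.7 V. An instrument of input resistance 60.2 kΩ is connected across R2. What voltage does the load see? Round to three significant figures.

The load sits in parallel with R2, giving an effective lower resistance R2' = R2·R_L/(R2+R_L) = 26.11 kΩ.
Then V_out = V_CC · R2'/(R1 + R2') = 31.7 × 26.11/75.61 = 10.95 V.
(Unloaded it would be 15.3 V; the load pulls it down.)

V_out ≈ 10.9 V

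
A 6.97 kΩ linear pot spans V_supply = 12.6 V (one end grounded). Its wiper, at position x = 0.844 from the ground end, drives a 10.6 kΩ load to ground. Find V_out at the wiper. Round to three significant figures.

V_out ≈ 9.79 V

Split the track: R_lower = x·R_p = 5.883 kΩ, R_upper = (1−x)·R_p = 1.087 kΩ.
Lower segment in parallel with the load: 5.883 ‖ 10.6 = 3.783 kΩ.
Then V_out = V_supply · 3.783/(1.087 + 3.783) = 9.787 V.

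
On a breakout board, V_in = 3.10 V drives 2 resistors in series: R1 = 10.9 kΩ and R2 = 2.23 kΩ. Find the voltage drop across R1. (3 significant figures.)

ΣR = 10.9 + 2.23 = 13.13 kΩ.
By the voltage-divider rule, V = 3.10 × 10.90/13.13 = 2.573 V.

V ≈ 2.57 V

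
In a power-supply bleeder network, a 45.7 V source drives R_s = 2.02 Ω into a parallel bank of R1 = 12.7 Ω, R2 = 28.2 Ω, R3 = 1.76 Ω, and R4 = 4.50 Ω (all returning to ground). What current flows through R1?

I ≈ 1.27 A

Combine the parallel branches: R_p = (1/12.7 + 1/28.2 + 1/1.76 + 1/4.50)⁻¹ = 1.105 Ω.
V_A = 45.7 × 1.105/3.125 = 16.16 V.
Branch current I = V_A/R1 = 16.16/12.7 = 1.273 A.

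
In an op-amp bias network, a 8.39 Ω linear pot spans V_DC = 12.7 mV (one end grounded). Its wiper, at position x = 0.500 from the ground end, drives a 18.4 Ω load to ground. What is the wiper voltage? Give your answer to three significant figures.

The pot divides into 4.195 Ω above the wiper and 4.195 Ω below.
(x·R_p) ‖ R_L = 3.416 Ω.
Loaded-divider output: V_out = 12.7 × 0.4488 = 5.700 mV.
(Unloaded: V_out = x·V_DC = 6.35 mV.)

V_out ≈ 5.70 mV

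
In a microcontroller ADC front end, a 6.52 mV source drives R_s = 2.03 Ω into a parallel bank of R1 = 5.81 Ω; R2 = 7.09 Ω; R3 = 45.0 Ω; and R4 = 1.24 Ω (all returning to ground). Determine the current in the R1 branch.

I ≈ 0.338 mA

Equivalent of the parallel group: R_p = 0.8758 Ω.
V_A by voltage divider: V_A = 6.52 × 0.8758/(2.03 + 0.8758) = 1.965 mV.
Branch current I = V_A/R1 = 1.965/5.81 = 0.3382 mA.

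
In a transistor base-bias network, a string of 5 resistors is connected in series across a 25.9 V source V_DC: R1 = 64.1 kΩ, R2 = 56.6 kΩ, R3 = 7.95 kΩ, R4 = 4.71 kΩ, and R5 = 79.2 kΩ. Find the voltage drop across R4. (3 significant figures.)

Total series resistance ΣR = 64.1 + 56.6 + 7.95 + 4.71 + 79.2 = 212.6 kΩ.
V = V_DC · R/ΣR = 25.9 × 0.02216 = 0.5739 V.

V ≈ 0.574 V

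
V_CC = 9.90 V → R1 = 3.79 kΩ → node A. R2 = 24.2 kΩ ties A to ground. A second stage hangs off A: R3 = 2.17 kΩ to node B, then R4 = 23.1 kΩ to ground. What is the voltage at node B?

V_B ≈ 6.93 V

The second stage (R3 + R4 = 25.27 kΩ) loads node A in parallel with R2.
R2 ‖ (R3+R4) = 12.36 kΩ.
So V_A = 9.90 × 0.7653 = 7.577 V.
Then the unloaded second divider: V_B = V_A × R4/(R3+R4) = 7.577 × 0.9141 = 6.926 V.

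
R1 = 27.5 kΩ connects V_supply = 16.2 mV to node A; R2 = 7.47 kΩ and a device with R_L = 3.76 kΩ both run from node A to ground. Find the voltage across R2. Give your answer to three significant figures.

V_out ≈ 1.35 mV

First combine the lower leg with the load: R2 ‖ R_L = 2.501 kΩ.
Voltage divider with the loaded lower leg: V_out = 16.2 × 2.501/(27.5 + 2.501) = 16.2 × 0.08337 = 1.351 mV.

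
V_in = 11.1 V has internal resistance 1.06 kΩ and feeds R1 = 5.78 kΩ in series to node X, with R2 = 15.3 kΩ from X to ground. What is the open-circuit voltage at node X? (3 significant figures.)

R1' = 1.06 + 5.78 = 6.840 kΩ (source resistance + R1).
With X open, the divider is unloaded: V_th = 11.1 × 15.3/22.14 = 7.671 V.

V_th ≈ 7.67 V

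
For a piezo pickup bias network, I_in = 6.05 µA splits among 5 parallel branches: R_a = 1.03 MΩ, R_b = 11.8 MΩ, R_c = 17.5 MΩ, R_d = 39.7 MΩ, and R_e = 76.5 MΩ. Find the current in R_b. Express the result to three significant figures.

ΣG = 1/1.03 + 1/11.8 + 1/17.5 + 1/39.7 + 1/76.5 = 1.151.
R_b takes the fraction G_k/ΣG = 0.08475/1.151 = 0.07363, so I = 6.05 × 0.07363 = 0.4454 µA.

I ≈ 0.445 µA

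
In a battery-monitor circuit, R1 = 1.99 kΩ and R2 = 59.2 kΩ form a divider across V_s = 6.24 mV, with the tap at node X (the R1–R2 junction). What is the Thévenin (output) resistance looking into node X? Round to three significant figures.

R_th ≈ 1.93 kΩ

Looking into X with the source shorted: R_th = R1·R2/(R1+R2) = 1.990 × 59.2/61.19 = 1.925 kΩ.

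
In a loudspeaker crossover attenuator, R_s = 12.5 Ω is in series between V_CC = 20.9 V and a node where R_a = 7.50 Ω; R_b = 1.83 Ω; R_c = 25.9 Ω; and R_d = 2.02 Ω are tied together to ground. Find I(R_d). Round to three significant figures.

I ≈ 0.640 A

Equivalent of the parallel group: R_p = 0.8241 Ω.
Node voltage V_A = V_CC · R_p/(R_s + R_p) = 20.9 × 0.06185 = 1.293 V.
Branch current I = V_A/R_d = 1.293/2.02 = 0.6399 A.
(Equivalently: I_total = 1.569 A, then current-divider fraction G_k/ΣG = 0.4080.)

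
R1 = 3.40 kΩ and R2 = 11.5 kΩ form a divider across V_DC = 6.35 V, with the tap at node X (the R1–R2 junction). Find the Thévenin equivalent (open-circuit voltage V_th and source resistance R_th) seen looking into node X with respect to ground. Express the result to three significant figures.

V_th is the unloaded tap voltage: V_DC · R2/(R1+R2) = 6.35 × 0.7718 = 4.901 V.
Looking into X with the source shorted: R_th = R1·R2/(R1+R2) = 3.400 × 11.5/14.90 = 2.624 kΩ.

V_th ≈ 4.90 V, R_th ≈ 2.62 kΩ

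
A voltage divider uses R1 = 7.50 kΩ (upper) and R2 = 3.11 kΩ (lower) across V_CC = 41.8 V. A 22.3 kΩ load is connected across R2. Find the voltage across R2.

R2 ‖ R_L = (3.11 × 22.3)/(3.11 + 22.3) = 2.729 kΩ.
Then V_out = V_CC · R2'/(R1 + R2') = 41.8 × 2.729/10.23 = 11.15 V.

V_out ≈ 11.2 V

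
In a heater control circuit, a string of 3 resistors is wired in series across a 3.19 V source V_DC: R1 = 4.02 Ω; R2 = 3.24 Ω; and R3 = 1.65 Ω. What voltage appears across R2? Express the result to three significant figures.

Total series resistance ΣR = 4.02 + 3.24 + 1.65 = 8.910 Ω.
Voltage divider: V = V_DC · (3.240 / 8.910) = 3.19 × 0.3636 = 1.160 V.

V ≈ 1.16 V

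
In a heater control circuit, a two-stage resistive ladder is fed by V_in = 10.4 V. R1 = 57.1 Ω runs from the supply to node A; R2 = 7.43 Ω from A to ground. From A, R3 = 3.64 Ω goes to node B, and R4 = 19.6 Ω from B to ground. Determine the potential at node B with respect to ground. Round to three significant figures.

Looking into the second stage from A: R3 + R4 = 23.24 Ω appears in parallel with R2.
Effective lower resistance at A: R2 ‖ 23.24 = 5.630 Ω.
First divider: V_A = V_in · 5.630/(57.1 + 5.630) = 0.9334 V.
V_B = V_A × 0.8434 = 0.7872 V.

V_B ≈ 0.787 V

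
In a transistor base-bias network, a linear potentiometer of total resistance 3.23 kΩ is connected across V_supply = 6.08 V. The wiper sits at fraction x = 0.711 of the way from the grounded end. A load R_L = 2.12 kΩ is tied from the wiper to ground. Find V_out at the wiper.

V_out ≈ 3.29 V

Split the track: R_lower = x·R_p = 2.297 kΩ, R_upper = (1−x)·R_p = 0.9335 kΩ.
R_L loads the lower segment: effective lower R = 1.102 kΩ.
Loaded-divider output: V_out = 6.08 × 0.5415 = 3.292 V.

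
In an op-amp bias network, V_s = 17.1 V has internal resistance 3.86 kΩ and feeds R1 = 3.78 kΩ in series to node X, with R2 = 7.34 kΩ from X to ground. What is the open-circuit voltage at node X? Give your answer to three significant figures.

V_th ≈ 8.38 V

R1' = 3.86 + 3.78 = 7.640 kΩ (source resistance + R1).
V_th is the unloaded tap voltage: V_s · R2/(R1'+R2) = 17.1 × 0.4900 = 8.379 V.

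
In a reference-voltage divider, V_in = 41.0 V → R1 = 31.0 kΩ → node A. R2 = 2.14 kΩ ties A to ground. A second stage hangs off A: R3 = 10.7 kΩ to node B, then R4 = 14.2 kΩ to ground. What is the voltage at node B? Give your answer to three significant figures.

V_B ≈ 1.40 V

Looking into the second stage from A: R3 + R4 = 24.90 kΩ appears in parallel with R2.
Effective lower resistance at A: R2 ‖ 24.90 = 1.971 kΩ.
First divider: V_A = V_in · 1.971/(31.0 + 1.971) = 2.451 V.
Then the unloaded second divider: V_B = V_A × R4/(R3+R4) = 2.451 × 0.5703 = 1.398 V.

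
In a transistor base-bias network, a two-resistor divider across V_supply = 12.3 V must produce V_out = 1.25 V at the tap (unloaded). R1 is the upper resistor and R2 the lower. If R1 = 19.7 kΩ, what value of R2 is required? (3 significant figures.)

V_out/V_supply = R2/(R1+R2) = 0.1016.
So R2 = R1 · V_out/(V_supply − V_out) = 19.7 × 1.25/(12.3 − 1.25) = 19.7 × 0.1131 = 2.229 kΩ.

R2 ≈ 2.23 kΩ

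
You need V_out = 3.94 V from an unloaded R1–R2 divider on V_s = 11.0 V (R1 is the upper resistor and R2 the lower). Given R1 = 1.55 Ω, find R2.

The divider ratio is R2/(R1+R2) = 3.94/11.0 = 0.3582.
Rearranging, R2 = R1·k/(1−k) = 1.55 × 0.5581 = 0.8650 Ω.

R2 ≈ 0.865 Ω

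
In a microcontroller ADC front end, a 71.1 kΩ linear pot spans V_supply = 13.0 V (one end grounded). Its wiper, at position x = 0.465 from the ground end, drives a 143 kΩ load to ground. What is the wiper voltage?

Split the track: R_lower = x·R_p = 33.06 kΩ, R_upper = (1−x)·R_p = 38.04 kΩ.
(x·R_p) ‖ R_L = 26.85 kΩ.
V_out = 13.0 × 26.85/(38.04 + 26.85) = 5.380 V.
(Unloaded: V_out = x·V_supply = 6.04 V.)

V_out ≈ 5.38 V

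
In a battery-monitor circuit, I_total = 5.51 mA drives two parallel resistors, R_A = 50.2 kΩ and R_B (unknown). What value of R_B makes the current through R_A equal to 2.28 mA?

R_B ≈ 35.4 kΩ

In a two-way split, I_A/I_total = R_B/(R_A + R_B).
2.28/5.51 = R_B/(R_A + R_B) → R_B = R_A · (0.4138)/(1 − 0.4138) = 50.2 × 0.7059 = 35.44 kΩ.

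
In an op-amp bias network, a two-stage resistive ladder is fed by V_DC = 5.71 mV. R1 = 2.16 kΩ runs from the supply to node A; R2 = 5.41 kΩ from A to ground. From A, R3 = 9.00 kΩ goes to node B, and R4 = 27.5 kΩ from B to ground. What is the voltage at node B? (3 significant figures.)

V_B ≈ 2.95 mV

The second stage (R3 + R4 = 36.50 kΩ) loads node A in parallel with R2.
Effective lower resistance at A: R2 ‖ 36.50 = 4.712 kΩ.
So V_A = 5.71 × 0.6857 = 3.915 mV.
Stage 2 is unloaded, so V_B = V_A · R4/(R3+R4) = 3.915 × 27.5/36.50 = 2.950 mV.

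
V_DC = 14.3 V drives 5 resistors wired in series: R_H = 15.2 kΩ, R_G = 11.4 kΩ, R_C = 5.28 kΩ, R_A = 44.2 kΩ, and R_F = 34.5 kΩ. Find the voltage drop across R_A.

Total series resistance ΣR = 15.2 + 11.4 + 5.28 + 44.2 + 34.5 = 110.6 kΩ.
Voltage divider: V = V_DC · (44.20 / 110.6) = 14.3 × 0.3997 = 5.716 V.

V ≈ 5.72 V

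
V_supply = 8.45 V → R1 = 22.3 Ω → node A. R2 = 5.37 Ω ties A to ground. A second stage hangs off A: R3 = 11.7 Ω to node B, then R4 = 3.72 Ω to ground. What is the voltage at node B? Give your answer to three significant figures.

The second stage (R3 + R4 = 15.42 Ω) loads node A in parallel with R2.
Effective lower resistance at A: R2 ‖ 15.42 = 3.983 Ω.
So V_A = 8.45 × 0.1515 = 1.281 V.
V_B = V_A × 0.2412 = 0.3089 V.

V_B ≈ 0.309 V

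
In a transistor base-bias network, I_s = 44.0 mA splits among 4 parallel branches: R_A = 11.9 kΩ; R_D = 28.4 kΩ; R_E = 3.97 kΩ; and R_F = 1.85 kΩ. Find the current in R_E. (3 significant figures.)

I ≈ 12.2 mA

Conductances: ΣG = 1/11.9 + 1/28.4 + 1/3.97 + 1/1.85 = 0.9117 (1/kΩ).
Current divider: I(R_E) = I_s · G_k/ΣG = 44.0 × (0.2519/0.9117) = 44.0 × 0.2763 = 12.16 mA.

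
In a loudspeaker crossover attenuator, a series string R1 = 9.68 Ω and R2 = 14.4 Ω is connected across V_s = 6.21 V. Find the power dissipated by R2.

ΣR = 24.08 Ω → I = 6.21/24.08 = 0.2579 A.
V(R2) = I·R = 3.714 V; P = V·I = 3.714 × 0.2579 = 0.9577 W.

P ≈ 0.958 W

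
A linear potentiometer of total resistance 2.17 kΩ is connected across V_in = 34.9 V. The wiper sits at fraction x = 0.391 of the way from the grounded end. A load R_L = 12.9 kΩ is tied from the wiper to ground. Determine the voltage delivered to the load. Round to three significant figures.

V_out ≈ 13.1 V

Lower segment x·R_p = 0.8485 kΩ; upper segment (1−x)·R_p = 1.322 kΩ.
Lower segment in parallel with the load: 0.8485 ‖ 12.9 = 0.7961 kΩ.
Then V_out = V_in · 0.7961/(1.322 + 0.7961) = 13.12 V.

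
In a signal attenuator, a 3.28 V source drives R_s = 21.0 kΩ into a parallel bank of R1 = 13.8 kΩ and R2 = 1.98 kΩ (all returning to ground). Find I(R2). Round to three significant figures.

Combine the parallel branches: R_p = (1/13.8 + 1/1.98)⁻¹ = 1.732 kΩ.
V_A by voltage divider: V_A = 3.28 × 1.732/(21.0 + 1.732) = 0.2499 V.
I(R2) = V_A / R2 = 0.2499/1.98 = 0.1262 mA.

I ≈ 0.126 mA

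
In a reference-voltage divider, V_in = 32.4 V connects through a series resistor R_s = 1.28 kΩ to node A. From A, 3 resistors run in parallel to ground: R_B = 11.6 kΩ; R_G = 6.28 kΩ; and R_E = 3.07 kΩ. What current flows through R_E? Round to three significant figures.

Equivalent of the parallel group: R_p = 1.751 kΩ.
V_A by voltage divider: V_A = 32.4 × 1.751/(1.28 + 1.751) = 18.72 V.
Branch current I = V_A/R_E = 18.72/3.07 = 6.097 mA.

I ≈ 6.10 mA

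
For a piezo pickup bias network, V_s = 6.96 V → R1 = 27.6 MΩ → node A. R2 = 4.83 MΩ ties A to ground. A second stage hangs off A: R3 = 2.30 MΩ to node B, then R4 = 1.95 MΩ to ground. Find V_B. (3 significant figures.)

Looking into the second stage from A: R3 + R4 = 4.250 MΩ appears in parallel with R2.
R2 ‖ (R3+R4) = 2.261 MΩ.
First divider: V_A = V_s · 2.261/(27.6 + 2.261) = 0.5269 V.
V_B = V_A × 0.4588 = 0.2418 V.

V_B ≈ 0.242 V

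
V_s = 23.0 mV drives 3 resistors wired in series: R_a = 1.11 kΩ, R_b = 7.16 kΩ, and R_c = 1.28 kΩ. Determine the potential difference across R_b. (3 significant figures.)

ΣR = 1.11 + 7.16 + 1.28 = 9.550 kΩ.
By the voltage-divider rule, V = 23.0 × 7.160/9.550 = 17.24 mV.

V ≈ 17.2 mV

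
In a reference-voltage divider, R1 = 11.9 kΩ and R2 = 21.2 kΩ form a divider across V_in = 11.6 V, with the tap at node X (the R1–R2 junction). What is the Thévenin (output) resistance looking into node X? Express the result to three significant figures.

R_th ≈ 7.62 kΩ

With V_in suppressed (replaced by a short), R_th = R1 ‖ R2 = (11.90 × 21.2)/(11.90 + 21.2) = 7.622 kΩ.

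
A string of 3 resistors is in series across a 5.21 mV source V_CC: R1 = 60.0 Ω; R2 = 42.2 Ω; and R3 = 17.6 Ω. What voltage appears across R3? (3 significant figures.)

Series total: ΣR = 60.0 + 42.2 + 17.6 = 119.8 Ω.
V = V_CC · R/ΣR = 5.21 × 0.1469 = 0.7654 mV.

V ≈ 0.765 mV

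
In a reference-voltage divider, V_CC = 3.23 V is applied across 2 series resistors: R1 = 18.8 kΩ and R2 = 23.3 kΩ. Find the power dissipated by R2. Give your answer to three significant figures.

Series current I = V_CC/ΣR = 3.23/42.10 = 0.07672 mA.
P = I²R = 0.005886 × 23.3 = 0.1372 mW.

P ≈ 0.137 mW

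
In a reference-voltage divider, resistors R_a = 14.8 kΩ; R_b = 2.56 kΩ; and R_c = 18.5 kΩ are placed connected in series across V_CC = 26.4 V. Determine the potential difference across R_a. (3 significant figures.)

V ≈ 10.9 V

ΣR = 14.8 + 2.56 + 18.5 = 35.86 kΩ.
V = V_CC · R/ΣR = 26.4 × 0.4127 = 10.90 V.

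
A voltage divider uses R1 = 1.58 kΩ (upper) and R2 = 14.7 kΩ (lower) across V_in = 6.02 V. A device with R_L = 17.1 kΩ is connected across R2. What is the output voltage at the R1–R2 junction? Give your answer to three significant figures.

The load sits in parallel with R2, giving an effective lower resistance R2' = R2·R_L/(R2+R_L) = 7.905 kΩ.
Voltage divider with the loaded lower leg: V_out = 6.02 × 7.905/(1.58 + 7.905) = 6.02 × 0.8334 = 5.017 V.
(Unloaded it would be 5.44 V; the load pulls it down.)

V_out ≈ 5.02 V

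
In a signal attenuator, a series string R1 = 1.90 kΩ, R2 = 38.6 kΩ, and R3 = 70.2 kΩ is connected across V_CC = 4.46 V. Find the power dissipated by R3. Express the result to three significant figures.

P ≈ 0.114 mW

Series current I = V_CC/ΣR = 4.46/110.7 = 0.04029 mA.
P = I²R = 0.001623 × 70.2 = 0.1139 mW.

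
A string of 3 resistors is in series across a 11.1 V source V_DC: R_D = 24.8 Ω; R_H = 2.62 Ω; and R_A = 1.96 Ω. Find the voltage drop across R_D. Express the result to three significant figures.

V ≈ 9.37 V

ΣR = 24.8 + 2.62 + 1.96 = 29.38 Ω.
By the voltage-divider rule, V = 11.1 × 24.80/29.38 = 9.370 V.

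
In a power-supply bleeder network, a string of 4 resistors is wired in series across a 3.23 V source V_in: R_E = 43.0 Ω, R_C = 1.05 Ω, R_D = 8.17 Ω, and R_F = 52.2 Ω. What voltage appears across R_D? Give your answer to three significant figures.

V ≈ 0.253 V

Series total: ΣR = 43.0 + 1.05 + 8.17 + 52.2 = 104.4 Ω.
By the voltage-divider rule, V = 3.23 × 8.170/104.4 = 0.2527 V.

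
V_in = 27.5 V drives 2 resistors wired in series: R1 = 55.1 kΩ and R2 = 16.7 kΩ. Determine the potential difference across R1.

Series total: ΣR = 55.1 + 16.7 = 71.80 kΩ.
Voltage divider: V = V_in · (55.10 / 71.80) = 27.5 × 0.7674 = 21.10 V.

V ≈ 21.1 V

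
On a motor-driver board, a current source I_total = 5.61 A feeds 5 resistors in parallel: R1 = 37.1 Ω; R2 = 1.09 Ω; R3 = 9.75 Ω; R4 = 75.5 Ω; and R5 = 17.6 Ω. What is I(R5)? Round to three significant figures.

ΣG = 1/37.1 + 1/1.09 + 1/9.75 + 1/75.5 + 1/17.6 = 1.117.
Current divider: I(R5) = I_total · G_k/ΣG = 5.61 × (0.05682/1.117) = 5.61 × 0.05087 = 0.2854 A.

I ≈ 0.285 A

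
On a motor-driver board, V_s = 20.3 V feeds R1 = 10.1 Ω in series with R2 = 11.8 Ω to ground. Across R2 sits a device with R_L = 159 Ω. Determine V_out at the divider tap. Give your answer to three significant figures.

The load sits in parallel with R2, giving an effective lower resistance R2' = R2·R_L/(R2+R_L) = 10.98 Ω.
Now apply the divider: V_out = 20.3 × 0.5210 = 10.58 V.

V_out ≈ 10.6 V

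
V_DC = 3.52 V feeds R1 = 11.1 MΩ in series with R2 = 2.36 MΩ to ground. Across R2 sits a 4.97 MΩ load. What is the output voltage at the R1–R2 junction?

V_out ≈ 0.444 V

The load sits in parallel with R2, giving an effective lower resistance R2' = R2·R_L/(R2+R_L) = 1.600 MΩ.
Voltage divider with the loaded lower leg: V_out = 3.52 × 1.600/(11.1 + 1.600) = 3.52 × 0.1260 = 0.4435 V.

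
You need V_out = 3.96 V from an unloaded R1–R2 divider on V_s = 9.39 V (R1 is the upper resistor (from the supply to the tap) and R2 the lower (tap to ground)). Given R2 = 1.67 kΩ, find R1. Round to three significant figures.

R1 ≈ 2.29 kΩ

V_out/V_s = R2/(R1+R2) = 0.4217.
Rearranging, R1 = R2·(1−k)/k = 1.67 × 1.371 = 2.290 kΩ.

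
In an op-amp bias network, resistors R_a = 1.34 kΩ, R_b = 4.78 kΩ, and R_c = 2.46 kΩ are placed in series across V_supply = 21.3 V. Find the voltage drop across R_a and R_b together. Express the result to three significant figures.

V ≈ 15.2 V

ΣR = 1.34 + 4.78 + 2.46 = 8.580 kΩ.
R_{R_a..R_b} = 1.34 + 4.78 = 6.120 kΩ.
By the voltage-divider rule, V = 21.3 × 6.120/8.580 = 15.19 V.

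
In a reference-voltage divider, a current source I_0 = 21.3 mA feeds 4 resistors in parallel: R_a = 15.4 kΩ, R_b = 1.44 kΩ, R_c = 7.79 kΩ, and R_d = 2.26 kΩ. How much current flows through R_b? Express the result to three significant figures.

ΣG = 1/15.4 + 1/1.44 + 1/7.79 + 1/2.26 = 1.330.
Current divider: I(R_b) = I_0 · G_k/ΣG = 21.3 × (0.6944/1.330) = 21.3 × 0.5220 = 11.12 mA.

I ≈ 11.1 mA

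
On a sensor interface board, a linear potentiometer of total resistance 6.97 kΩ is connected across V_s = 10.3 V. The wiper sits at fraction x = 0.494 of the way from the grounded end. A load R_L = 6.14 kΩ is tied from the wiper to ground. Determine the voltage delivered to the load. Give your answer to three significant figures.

The pot divides into 3.527 kΩ above the wiper and 3.443 kΩ below.
R_L loads the lower segment: effective lower R = 2.206 kΩ.
V_out = 10.3 × 2.206/(3.527 + 2.206) = 3.964 V.

V_out ≈ 3.96 V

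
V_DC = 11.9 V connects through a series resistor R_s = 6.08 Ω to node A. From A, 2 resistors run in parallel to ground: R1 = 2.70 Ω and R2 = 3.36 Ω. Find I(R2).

Combine the parallel branches: R_p = (1/2.70 + 1/3.36)⁻¹ = 1.497 Ω.
V_A = 11.9 × 1.497/7.577 = 2.351 V.
I(R2) = V_A / R2 = 2.351/3.36 = 0.6997 A.
(Equivalently: I_total = 1.571 A, then current-divider fraction G_k/ΣG = 0.4455.)

I ≈ 0.700 A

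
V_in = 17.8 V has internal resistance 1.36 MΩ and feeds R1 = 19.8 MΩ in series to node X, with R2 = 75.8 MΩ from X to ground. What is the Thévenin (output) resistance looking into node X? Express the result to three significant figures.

R_th ≈ 16.5 MΩ

R1' = 1.36 + 19.8 = 21.16 MΩ (source resistance + R1).
Zeroing V_in shorts the top of R1' to ground, so R_th = R1' ‖ R2 = 16.54 MΩ.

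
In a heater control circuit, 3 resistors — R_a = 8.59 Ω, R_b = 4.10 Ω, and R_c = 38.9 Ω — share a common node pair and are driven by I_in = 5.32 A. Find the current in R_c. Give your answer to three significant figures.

I ≈ 0.354 A

Conductances: ΣG = 1/8.59 + 1/4.10 + 1/38.9 = 0.3860 (1/Ω).
R_c takes the fraction G_k/ΣG = 0.02571/0.3860 = 0.06659, so I = 5.32 × 0.06659 = 0.3543 A.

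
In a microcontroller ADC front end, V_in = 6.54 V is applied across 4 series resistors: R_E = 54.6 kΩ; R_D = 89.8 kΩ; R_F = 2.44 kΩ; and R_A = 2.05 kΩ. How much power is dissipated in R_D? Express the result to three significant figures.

P ≈ 0.173 mW

ΣR = 148.9 kΩ → I = 6.54/148.9 = 0.04393 mA.
V(R_D) = I·R = 3.944 V; P = V·I = 3.944 × 0.04393 = 0.1733 mW.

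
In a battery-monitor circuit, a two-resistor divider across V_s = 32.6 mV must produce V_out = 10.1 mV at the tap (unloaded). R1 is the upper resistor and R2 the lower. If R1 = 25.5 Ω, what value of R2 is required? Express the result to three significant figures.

R2 ≈ 11.4 Ω

V_out/V_s = R2/(R1+R2) = 0.3098.
R2 = R1 · 0.3098/(1 − 0.3098) = 11.45 Ω.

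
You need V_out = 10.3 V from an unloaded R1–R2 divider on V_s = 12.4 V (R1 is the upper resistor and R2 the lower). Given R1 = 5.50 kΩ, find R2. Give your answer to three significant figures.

R2 ≈ 27.0 kΩ

The divider ratio is R2/(R1+R2) = 10.3/12.4 = 0.8306.
Rearranging, R2 = R1·k/(1−k) = 5.50 × 4.905 = 26.98 kΩ.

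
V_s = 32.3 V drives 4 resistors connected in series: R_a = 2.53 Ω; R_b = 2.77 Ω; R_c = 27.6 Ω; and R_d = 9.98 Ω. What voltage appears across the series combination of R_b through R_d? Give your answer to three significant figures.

V ≈ 30.4 V

ΣR = 2.53 + 2.77 + 27.6 + 9.98 = 42.88 Ω.
R_{R_b..R_d} = 2.77 + 27.6 + 9.98 = 40.35 Ω.
V = V_s · R/ΣR = 32.3 × 0.9410 = 30.39 V.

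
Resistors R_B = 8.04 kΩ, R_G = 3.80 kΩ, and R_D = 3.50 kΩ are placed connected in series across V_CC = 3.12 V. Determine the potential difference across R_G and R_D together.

V ≈ 1.48 V

ΣR = 8.04 + 3.80 + 3.50 = 15.34 kΩ.
R_{R_G..R_D} = 3.80 + 3.50 = 7.300 kΩ.
Voltage divider: V = V_CC · (7.300 / 15.34) = 3.12 × 0.4759 = 1.485 V.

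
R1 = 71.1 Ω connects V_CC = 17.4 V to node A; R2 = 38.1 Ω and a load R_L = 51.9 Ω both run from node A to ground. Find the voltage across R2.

R2 ‖ R_L = (38.1 × 51.9)/(38.1 + 51.9) = 21.97 Ω.
Now apply the divider: V_out = 17.4 × 0.2361 = 4.108 V.
(Unloaded it would be 6.07 V; the load pulls it down.)

V_out ≈ 4.11 V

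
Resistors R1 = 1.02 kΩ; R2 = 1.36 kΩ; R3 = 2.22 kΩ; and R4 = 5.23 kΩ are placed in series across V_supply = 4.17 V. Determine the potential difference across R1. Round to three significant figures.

ΣR = 1.02 + 1.36 + 2.22 + 5.23 = 9.830 kΩ.
V = V_supply · R/ΣR = 4.17 × 0.1038 = 0.4327 V.

V ≈ 0.433 V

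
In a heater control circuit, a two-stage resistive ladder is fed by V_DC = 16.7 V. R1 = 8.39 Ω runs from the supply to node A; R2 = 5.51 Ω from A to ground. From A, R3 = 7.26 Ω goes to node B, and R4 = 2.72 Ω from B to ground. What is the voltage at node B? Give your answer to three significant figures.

V_B ≈ 1.35 V

Looking into the second stage from A: R3 + R4 = 9.980 Ω appears in parallel with R2.
R2 ‖ (R3+R4) = 3.550 Ω.
First divider: V_A = V_DC · 3.550/(8.39 + 3.550) = 4.965 V.
V_B = V_A × 0.2725 = 1.353 V.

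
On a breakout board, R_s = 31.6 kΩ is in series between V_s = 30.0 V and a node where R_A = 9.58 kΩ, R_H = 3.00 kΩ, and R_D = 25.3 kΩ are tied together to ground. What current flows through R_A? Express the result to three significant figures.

Parallel bank: R_p = 1/(1/9.58 + 1/3.00 + 1/25.3) = 2.095 kΩ.
Node voltage V_A = V_s · R_p/(R_s + R_p) = 30.0 × 0.06219 = 1.866 V.
I(R_A) = V_A / R_A = 1.866/9.58 = 0.1947 mA.

I ≈ 0.195 mA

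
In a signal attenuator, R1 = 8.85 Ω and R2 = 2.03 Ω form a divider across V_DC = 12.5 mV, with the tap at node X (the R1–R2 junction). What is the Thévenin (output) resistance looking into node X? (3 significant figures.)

R_th ≈ 1.65 Ω

Zeroing V_DC shorts the top of R1 to ground, so R_th = R1 ‖ R2 = 1.651 Ω.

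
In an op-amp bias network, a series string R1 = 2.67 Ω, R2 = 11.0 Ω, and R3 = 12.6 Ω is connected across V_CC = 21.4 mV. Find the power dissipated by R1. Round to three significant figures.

P ≈ 1.77 µW

The common current is I = 21.4/26.27 = 0.8146 mA.
V(R1) = I·R = 2.175 mV; P = V·I = 2.175 × 0.8146 = 1.772 µW.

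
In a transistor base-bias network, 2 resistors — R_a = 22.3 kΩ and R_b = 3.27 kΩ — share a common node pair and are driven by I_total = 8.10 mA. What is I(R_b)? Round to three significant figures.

For two parallel branches, I_k = I_total · (other R)/(sum of R).
I(R_b) = 8.10 × 22.3/(22.3 + 3.27) = 8.10 × 0.8721 = 7.064 mA.

I ≈ 7.06 mA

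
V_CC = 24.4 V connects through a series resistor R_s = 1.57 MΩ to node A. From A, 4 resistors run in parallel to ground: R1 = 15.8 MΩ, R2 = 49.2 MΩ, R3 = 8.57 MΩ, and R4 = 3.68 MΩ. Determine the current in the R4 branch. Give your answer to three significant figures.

I ≈ 3.81 µA

Parallel bank: R_p = 1/(1/15.8 + 1/49.2 + 1/8.57 + 1/3.68) = 2.118 MΩ.
Node voltage V_A = V_CC · R_p/(R_s + R_p) = 24.4 × 0.5743 = 14.01 V.
I(R4) = V_A / R4 = 14.01/3.68 = 3.808 µA.
(Equivalently: I_total = 6.615 µA, then current-divider fraction G_k/ΣG = 0.5757.)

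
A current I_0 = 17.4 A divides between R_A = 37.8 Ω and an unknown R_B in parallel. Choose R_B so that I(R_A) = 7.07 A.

The fraction through R_A equals R_B/(R_A+R_B).
7.07/17.4 = R_B/(R_A + R_B) → R_B = R_A · (0.4063)/(1 − 0.4063) = 37.8 × 0.6844 = 25.87 Ω.

R_B ≈ 25.9 Ω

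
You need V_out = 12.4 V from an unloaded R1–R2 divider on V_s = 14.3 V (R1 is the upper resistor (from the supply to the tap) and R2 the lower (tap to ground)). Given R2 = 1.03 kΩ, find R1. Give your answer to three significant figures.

R1 ≈ 0.158 kΩ

The divider ratio is R2/(R1+R2) = 12.4/14.3 = 0.8671.
Rearranging, R1 = R2·(1−k)/k = 1.03 × 0.1532 = 0.1578 kΩ.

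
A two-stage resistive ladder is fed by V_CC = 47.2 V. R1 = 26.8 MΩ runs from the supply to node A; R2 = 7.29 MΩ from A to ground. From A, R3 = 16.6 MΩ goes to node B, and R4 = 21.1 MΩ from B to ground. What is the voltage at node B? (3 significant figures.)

Looking into the second stage from A: R3 + R4 = 37.70 MΩ appears in parallel with R2.
Effective lower resistance at A: R2 ‖ 37.70 = 6.109 MΩ.
So V_A = 47.2 × 0.1856 = 8.762 V.
V_B = V_A × 0.5597 = 4.904 V.

V_B ≈ 4.90 V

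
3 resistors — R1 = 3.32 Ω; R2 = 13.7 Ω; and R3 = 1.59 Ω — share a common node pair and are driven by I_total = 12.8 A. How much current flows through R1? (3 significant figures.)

Total conductance ΣG = 1/3.32 + 1/13.7 + 1/1.59 = 1.003 (units of 1/Ω).
By the current-divider rule, I = I_total · G_k/ΣG = 12.8 × 0.3003 = 3.843 A.

I ≈ 3.84 A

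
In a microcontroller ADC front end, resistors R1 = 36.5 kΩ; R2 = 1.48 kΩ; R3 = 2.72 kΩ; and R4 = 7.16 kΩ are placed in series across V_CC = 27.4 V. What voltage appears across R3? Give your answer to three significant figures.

V ≈ 1.56 V

Total series resistance ΣR = 36.5 + 1.48 + 2.72 + 7.16 = 47.86 kΩ.
Voltage divider: V = V_CC · (2.720 / 47.86) = 27.4 × 0.05683 = 1.557 V.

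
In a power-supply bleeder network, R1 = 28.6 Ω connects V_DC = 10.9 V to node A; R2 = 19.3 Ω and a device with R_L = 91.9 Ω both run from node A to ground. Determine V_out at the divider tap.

The load sits in parallel with R2, giving an effective lower resistance R2' = R2·R_L/(R2+R_L) = 15.95 Ω.
Then V_out = V_DC · R2'/(R1 + R2') = 10.9 × 15.95/44.55 = 3.903 V.
(Unloaded it would be 4.39 V; the load pulls it down.)

V_out ≈ 3.90 V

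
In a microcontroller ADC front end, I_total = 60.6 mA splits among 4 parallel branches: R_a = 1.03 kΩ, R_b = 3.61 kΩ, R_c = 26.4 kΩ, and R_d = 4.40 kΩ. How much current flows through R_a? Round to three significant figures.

Conductances: ΣG = 1/1.03 + 1/3.61 + 1/26.4 + 1/4.40 = 1.513 (1/kΩ).
R_a takes the fraction G_k/ΣG = 0.9709/1.513 = 0.6417, so I = 60.6 × 0.6417 = 38.89 mA.

I ≈ 38.9 mA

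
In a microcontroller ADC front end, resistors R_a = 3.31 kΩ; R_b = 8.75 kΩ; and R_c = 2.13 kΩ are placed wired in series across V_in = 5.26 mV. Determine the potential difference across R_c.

V ≈ 0.790 mV

ΣR = 3.31 + 8.75 + 2.13 = 14.19 kΩ.
By the voltage-divider rule, V = 5.26 × 2.130/14.19 = 0.7896 mV.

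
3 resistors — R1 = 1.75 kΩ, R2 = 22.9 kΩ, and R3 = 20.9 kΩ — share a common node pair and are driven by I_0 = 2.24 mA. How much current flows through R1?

I ≈ 1.93 mA

ΣG = 1/1.75 + 1/22.9 + 1/20.9 = 0.6629.
By the current-divider rule, I = I_0 · G_k/ΣG = 2.24 × 0.8620 = 1.931 mA.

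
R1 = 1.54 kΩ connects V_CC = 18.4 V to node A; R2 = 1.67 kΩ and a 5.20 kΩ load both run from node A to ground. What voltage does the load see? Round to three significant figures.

V_out ≈ 8.29 V

First combine the lower leg with the load: R2 ‖ R_L = 1.264 kΩ.
Now apply the divider: V_out = 18.4 × 0.4508 = 8.295 V.
(Unloaded it would be 9.57 V; the load pulls it down.)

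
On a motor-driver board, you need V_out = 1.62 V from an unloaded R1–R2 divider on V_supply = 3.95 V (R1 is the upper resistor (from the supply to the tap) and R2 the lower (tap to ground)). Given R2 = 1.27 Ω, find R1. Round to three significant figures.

R1 ≈ 1.83 Ω

V_out/V_supply = R2/(R1+R2) = 0.4101.
So R1 = R2 · (V_supply/V_out − 1) = 1.27 × (3.95/1.62 − 1) = 1.27 × 1.438 = 1.827 Ω.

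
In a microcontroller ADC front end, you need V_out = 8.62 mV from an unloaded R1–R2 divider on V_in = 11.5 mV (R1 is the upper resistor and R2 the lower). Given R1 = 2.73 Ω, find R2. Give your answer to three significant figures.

R2 ≈ 8.17 Ω

V_out/V_in = R2/(R1+R2) = 0.7496.
R2 = R1 · 0.7496/(1 − 0.7496) = 8.171 Ω.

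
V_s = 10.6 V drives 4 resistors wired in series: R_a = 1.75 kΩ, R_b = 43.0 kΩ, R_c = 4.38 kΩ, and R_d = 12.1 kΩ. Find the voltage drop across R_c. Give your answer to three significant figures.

V ≈ 0.758 V

Total series resistance ΣR = 1.75 + 43.0 + 4.38 + 12.1 = 61.23 kΩ.
By the voltage-divider rule, V = 10.6 × 4.380/61.23 = 0.7583 V.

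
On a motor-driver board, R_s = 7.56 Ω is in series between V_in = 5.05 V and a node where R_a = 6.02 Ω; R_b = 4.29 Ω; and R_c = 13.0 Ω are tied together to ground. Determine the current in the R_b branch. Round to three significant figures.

I ≈ 0.256 A

Combine the parallel branches: R_p = (1/6.02 + 1/4.29 + 1/13.0)⁻¹ = 2.100 Ω.
Node voltage V_A = V_in · R_p/(R_s + R_p) = 5.05 × 0.2174 = 1.098 V.
Branch current I = V_A/R_b = 1.098/4.29 = 0.2559 A.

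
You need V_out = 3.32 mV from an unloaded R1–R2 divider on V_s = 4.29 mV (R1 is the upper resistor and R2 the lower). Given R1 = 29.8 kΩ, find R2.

R2 ≈ 102 kΩ

The divider ratio is R2/(R1+R2) = 3.32/4.29 = 0.7739.
So R2 = R1 · V_out/(V_s − V_out) = 29.8 × 3.32/(4.29 − 3.32) = 29.8 × 3.423 = 102.0 kΩ.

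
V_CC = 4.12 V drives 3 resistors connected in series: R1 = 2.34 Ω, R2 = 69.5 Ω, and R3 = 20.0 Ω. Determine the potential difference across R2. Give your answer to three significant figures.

Series total: ΣR = 2.34 + 69.5 + 20.0 = 91.84 Ω.
By the voltage-divider rule, V = 4.12 × 69.50/91.84 = 3.118 V.

V ≈ 3.12 V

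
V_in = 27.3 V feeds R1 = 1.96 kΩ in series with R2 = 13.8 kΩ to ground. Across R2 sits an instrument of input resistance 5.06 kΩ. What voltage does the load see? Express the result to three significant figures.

V_out ≈ 17.9 V

R2 ‖ R_L = (13.8 × 5.06)/(13.8 + 5.06) = 3.702 kΩ.
Voltage divider with the loaded lower leg: V_out = 27.3 × 3.702/(1.96 + 3.702) = 27.3 × 0.6539 = 17.85 V.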